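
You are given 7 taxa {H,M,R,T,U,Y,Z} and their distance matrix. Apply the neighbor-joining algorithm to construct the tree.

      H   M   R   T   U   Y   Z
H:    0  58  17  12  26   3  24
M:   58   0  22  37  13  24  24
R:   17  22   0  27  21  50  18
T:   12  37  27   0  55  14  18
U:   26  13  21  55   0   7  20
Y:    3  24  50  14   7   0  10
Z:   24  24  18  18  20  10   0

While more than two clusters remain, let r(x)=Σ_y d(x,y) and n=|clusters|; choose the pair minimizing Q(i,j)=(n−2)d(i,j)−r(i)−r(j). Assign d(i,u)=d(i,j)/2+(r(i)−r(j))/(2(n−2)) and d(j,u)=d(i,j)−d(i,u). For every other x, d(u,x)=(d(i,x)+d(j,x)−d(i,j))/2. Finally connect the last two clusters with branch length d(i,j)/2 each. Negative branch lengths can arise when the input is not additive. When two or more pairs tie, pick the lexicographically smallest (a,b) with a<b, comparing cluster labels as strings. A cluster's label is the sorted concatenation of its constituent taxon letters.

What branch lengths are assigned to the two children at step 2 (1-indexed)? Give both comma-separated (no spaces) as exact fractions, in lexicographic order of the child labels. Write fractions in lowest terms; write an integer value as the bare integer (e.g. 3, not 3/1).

1. join M+U (d=13, Q=-255) ⇒ MU; edges |M|=101/10, |U|=29/10
  updated: d(H,MU)=71/2, d(MU,R)=15, d(MU,T)=79/2, d(MU,Y)=9, d(MU,Z)=31/2
2. join MU+R (d=15, Q=-363/2) ⇒ MRU; edges |MU|=95/16, |R|=145/16
  updated: d(H,MRU)=75/4, d(MRU,T)=103/4, d(MRU,Y)=22, d(MRU,Z)=37/4
3. join MRU+Z (d=37/4, Q=-437/4) ⇒ MRUZ; edges |MRU|=169/24, |Z|=53/24
  updated: d(H,MRUZ)=67/4, d(MRUZ,T)=69/4, d(MRUZ,Y)=91/8
4. join H+Y (d=3, Q=-433/8) ⇒ HY; edges |H|=75/32, |Y|=21/32
  updated: d(HY,MRUZ)=201/16, d(HY,T)=23/2
5. join HY+MRUZ (d=201/16, Q=-661/16) ⇒ HMRUYZ; edges |HY|=109/32, |MRUZ|=293/32
  updated: d(HMRUYZ,T)=259/32
6. join HMRUYZ+T (d=259/32) ⇒ HMRTUYZ; edges |HMRUYZ|=259/64, |T|=259/64
final tree: (((H:75/32,Y:21/32):109/32,(((M:101/10,U:29/10):95/16,R:145/16):169/24,Z:53/24):293/32):259/64,T:259/64)
total length: 1949/32

95/16,145/16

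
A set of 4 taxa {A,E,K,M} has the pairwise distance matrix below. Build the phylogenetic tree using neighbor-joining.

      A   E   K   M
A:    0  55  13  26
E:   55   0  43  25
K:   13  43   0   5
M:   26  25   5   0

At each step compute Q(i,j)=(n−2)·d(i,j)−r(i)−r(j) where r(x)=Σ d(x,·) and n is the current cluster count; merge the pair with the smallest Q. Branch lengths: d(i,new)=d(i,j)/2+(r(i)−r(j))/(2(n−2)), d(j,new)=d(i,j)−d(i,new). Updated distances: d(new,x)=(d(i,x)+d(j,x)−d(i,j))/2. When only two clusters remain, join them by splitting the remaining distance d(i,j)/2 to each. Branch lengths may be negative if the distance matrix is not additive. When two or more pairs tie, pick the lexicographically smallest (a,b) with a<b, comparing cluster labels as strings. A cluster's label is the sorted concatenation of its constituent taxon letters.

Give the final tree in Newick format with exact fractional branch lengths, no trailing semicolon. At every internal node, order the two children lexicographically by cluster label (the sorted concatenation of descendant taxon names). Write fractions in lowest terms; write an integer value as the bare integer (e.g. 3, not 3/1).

(((A:59/4,K:-7/4):53/4,E:117/4):-17/8,M:-17/8)

iteration 1: select A,K (d=13, Q=-129); attach at lengths (59/4, -7/4); label the merged cluster AK
  updated: d(AK,E)=85/2, d(AK,M)=9
iteration 2: select AK,E (d=85/2, Q=-153/2); attach at lengths (53/4, 117/4); label the merged cluster AEK
  updated: d(AEK,M)=-17/4
iteration 3: select AEK,M (d=-17/4); attach at lengths (-17/8, -17/8); label the merged cluster AEKM
final tree: (((A:59/4,K:-7/4):53/4,E:117/4):-17/8,M:-17/8)
total length: 205/4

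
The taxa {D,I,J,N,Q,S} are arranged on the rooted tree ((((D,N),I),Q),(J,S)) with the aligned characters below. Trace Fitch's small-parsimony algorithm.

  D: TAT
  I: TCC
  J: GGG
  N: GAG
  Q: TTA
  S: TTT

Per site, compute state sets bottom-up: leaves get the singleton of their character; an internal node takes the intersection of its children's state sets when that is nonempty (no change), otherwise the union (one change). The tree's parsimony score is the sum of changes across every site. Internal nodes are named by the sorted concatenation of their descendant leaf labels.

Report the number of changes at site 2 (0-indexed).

4

[col 0] DN: children D:{T}, N:{G} ∪→ {G,T}; cost 1
[col 0] DIN: children DN:{G,T}, I:{T} ∩→ {T}; cost 0
[col 0] DINQ: children DIN:{T}, Q:{T} ∩→ {T}; cost 0
[col 0] JS: children J:{G}, S:{T} ∪→ {G,T}; cost 1
[col 0] DIJNQS: children DINQ:{T}, JS:{G,T} ∩→ {T}; cost 0
[col 1] DN: children D:{A}, N:{A} ∩→ {A}; cost 0
[col 1] DIN: children DN:{A}, I:{C} ∪→ {A,C}; cost 1
[col 1] DINQ: children DIN:{A,C}, Q:{T} ∪→ {A,C,T}; cost 1
[col 1] JS: children J:{G}, S:{T} ∪→ {G,T}; cost 1
[col 1] DIJNQS: children DINQ:{A,C,T}, JS:{G,T} ∩→ {T}; cost 0
[col 2] DN: children D:{T}, N:{G} ∪→ {G,T}; cost 1
[col 2] DIN: children DN:{G,T}, I:{C} ∪→ {C,G,T}; cost 1
[col 2] DINQ: children DIN:{C,G,T}, Q:{A} ∪→ {A,C,G,T}; cost 1
[col 2] JS: children J:{G}, S:{T} ∪→ {G,T}; cost 1
[col 2] DIJNQS: children DINQ:{A,C,G,T}, JS:{G,T} ∩→ {G,T}; cost 0
per-site changes: [2, 3, 4]; total = 9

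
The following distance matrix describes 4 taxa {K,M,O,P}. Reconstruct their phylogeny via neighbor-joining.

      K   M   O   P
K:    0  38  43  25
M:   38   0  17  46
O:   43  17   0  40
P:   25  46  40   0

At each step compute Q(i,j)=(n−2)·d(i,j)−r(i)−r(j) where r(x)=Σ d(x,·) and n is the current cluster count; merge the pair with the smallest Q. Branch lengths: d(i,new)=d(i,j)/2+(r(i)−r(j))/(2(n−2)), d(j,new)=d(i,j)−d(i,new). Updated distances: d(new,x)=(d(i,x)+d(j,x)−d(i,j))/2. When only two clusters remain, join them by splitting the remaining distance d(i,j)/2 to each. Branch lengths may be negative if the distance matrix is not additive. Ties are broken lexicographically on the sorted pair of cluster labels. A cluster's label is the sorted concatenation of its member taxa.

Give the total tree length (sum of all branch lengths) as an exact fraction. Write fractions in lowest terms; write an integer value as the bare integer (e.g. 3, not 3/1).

iteration 1: select K,P (d=25, Q=-167); attach at lengths (45/4, 55/4); label the merged cluster KP
  updated: d(KP,M)=59/2, d(KP,O)=29
iteration 2: select KP,M (d=59/2, Q=-151/2); attach at lengths (83/4, 35/4); label the merged cluster KMP
  updated: d(KMP,O)=33/4
iteration 3: select KMP,O (d=33/4); attach at lengths (33/8, 33/8); label the merged cluster KMOP
final tree: (((K:45/4,P:55/4):83/4,M:35/4):33/8,O:33/8)
total length: 251/4

251/4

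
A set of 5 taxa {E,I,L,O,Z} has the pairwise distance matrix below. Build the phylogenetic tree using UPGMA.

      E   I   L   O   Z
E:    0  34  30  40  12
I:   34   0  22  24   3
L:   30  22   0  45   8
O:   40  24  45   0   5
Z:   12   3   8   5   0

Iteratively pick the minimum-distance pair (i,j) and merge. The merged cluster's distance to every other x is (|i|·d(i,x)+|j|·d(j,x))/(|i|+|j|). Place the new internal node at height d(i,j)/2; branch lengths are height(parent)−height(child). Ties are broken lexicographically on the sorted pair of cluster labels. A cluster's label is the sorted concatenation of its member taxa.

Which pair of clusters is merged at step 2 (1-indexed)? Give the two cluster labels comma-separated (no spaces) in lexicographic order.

IZ,O

iteration 1: select I,Z (d=3); attach at lengths (3/2, 3/2); label the merged cluster IZ
  updated: d(E,IZ)=23, d(IZ,L)=15, d(IZ,O)=29/2
iteration 2: select IZ,O (d=29/2); attach at lengths (23/4, 29/4); label the merged cluster IOZ
  updated: d(E,IOZ)=86/3, d(IOZ,L)=25
iteration 3: select IOZ,L (d=25); attach at lengths (21/4, 25/2); label the merged cluster ILOZ
  updated: d(E,ILOZ)=29
iteration 4: select E,ILOZ (d=29); attach at lengths (29/2, 2); label the merged cluster EILOZ
final tree: (E:29/2,(((I:3/2,Z:3/2):23/4,O:29/4):21/4,L:25/2):2)
total length: 201/4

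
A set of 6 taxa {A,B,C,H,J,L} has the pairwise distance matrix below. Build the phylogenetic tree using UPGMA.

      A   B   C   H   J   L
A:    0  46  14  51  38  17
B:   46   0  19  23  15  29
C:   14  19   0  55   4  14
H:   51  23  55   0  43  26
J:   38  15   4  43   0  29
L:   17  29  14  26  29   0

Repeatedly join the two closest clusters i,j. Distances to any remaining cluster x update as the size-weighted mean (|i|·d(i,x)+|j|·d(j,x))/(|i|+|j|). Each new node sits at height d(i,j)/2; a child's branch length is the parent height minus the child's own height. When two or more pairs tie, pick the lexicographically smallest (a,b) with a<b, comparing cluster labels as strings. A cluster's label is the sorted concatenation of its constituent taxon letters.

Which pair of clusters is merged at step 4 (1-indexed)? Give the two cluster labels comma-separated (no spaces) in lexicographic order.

step 1: merge (C,J) at d=4; branch lengths C→2, J→2; new cluster CJ
  updated: d(A,CJ)=26, d(B,CJ)=17, d(CJ,H)=49, d(CJ,L)=43/2
step 2: merge (A,L) at d=17; branch lengths A→17/2, L→17/2; new cluster AL
  updated: d(AL,B)=75/2, d(AL,CJ)=95/4, d(AL,H)=77/2
step 3: merge (B,CJ) at d=17; branch lengths B→17/2, CJ→13/2; new cluster BCJ
  updated: d(AL,BCJ)=85/3, d(BCJ,H)=121/3
step 4: merge (AL,BCJ) at d=85/3; branch lengths AL→17/3, BCJ→17/3; new cluster ABCJL
  updated: d(ABCJL,H)=198/5
step 5: merge (ABCJL,H) at d=198/5; branch lengths ABCJL→169/30, H→99/5; new cluster ABCHJL
final tree: (((A:17/2,L:17/2):17/3,(B:17/2,(C:2,J:2):13/2):17/3):169/30,H:99/5)
total length: 2183/30

AL,BCJ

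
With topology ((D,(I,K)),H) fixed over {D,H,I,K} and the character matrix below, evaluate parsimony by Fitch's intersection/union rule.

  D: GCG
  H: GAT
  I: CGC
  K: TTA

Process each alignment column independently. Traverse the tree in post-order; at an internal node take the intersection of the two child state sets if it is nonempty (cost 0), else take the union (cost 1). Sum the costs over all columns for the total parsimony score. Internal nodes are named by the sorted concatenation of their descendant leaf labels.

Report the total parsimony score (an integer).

site 0, node IK: I={C} ∪ K={T} → {C,T} (+1)
site 0, node DIK: D={G} ∪ IK={C,T} → {C,G,T} (+1)
site 0, node DHIK: DIK={C,G,T} ∩ H={G} → {G} (+0)
site 1, node IK: I={G} ∪ K={T} → {G,T} (+1)
site 1, node DIK: D={C} ∪ IK={G,T} → {C,G,T} (+1)
site 1, node DHIK: DIK={C,G,T} ∪ H={A} → {A,C,G,T} (+1)
site 2, node IK: I={C} ∪ K={A} → {A,C} (+1)
site 2, node DIK: D={G} ∪ IK={A,C} → {A,C,G} (+1)
site 2, node DHIK: DIK={A,C,G} ∪ H={T} → {A,C,G,T} (+1)
per-site changes: [2, 3, 3]; total = 8

8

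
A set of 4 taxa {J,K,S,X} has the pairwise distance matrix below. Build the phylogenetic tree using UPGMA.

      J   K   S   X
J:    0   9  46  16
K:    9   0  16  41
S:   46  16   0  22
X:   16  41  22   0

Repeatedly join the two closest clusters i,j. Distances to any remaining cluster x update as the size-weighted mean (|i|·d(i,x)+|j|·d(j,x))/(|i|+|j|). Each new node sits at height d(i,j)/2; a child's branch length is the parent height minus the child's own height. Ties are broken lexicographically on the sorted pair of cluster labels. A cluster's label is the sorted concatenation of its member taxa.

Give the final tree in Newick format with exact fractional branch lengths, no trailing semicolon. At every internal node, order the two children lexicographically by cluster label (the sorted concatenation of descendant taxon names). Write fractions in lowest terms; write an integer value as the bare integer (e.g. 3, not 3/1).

((J:9/2,K:9/2):83/8,(S:11,X:11):31/8)

iteration 1: select J,K (d=9); attach at lengths (9/2, 9/2); label the merged cluster JK
  updated: d(JK,S)=31, d(JK,X)=57/2
iteration 2: select S,X (d=22); attach at lengths (11, 11); label the merged cluster SX
  updated: d(JK,SX)=119/4
iteration 3: select JK,SX (d=119/4); attach at lengths (83/8, 31/8); label the merged cluster JKSX
final tree: ((J:9/2,K:9/2):83/8,(S:11,X:11):31/8)
total length: 181/4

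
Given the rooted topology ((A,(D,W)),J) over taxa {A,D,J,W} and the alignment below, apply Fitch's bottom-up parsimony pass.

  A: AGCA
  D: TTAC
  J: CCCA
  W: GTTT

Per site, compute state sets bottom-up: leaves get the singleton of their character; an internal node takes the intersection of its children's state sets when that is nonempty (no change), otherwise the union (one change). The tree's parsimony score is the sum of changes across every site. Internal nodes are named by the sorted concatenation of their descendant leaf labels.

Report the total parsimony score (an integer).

[col 0] DW: children D:{T}, W:{G} ∪→ {G,T}; cost 1
[col 0] ADW: children A:{A}, DW:{G,T} ∪→ {A,G,T}; cost 1
[col 0] ADJW: children ADW:{A,G,T}, J:{C} ∪→ {A,C,G,T}; cost 1
[col 1] DW: children D:{T}, W:{T} ∩→ {T}; cost 0
[col 1] ADW: children A:{G}, DW:{T} ∪→ {G,T}; cost 1
[col 1] ADJW: children ADW:{G,T}, J:{C} ∪→ {C,G,T}; cost 1
[col 2] DW: children D:{A}, W:{T} ∪→ {A,T}; cost 1
[col 2] ADW: children A:{C}, DW:{A,T} ∪→ {A,C,T}; cost 1
[col 2] ADJW: children ADW:{A,C,T}, J:{C} ∩→ {C}; cost 0
[col 3] DW: children D:{C}, W:{T} ∪→ {C,T}; cost 1
[col 3] ADW: children A:{A}, DW:{C,T} ∪→ {A,C,T}; cost 1
[col 3] ADJW: children ADW:{A,C,T}, J:{A} ∩→ {A}; cost 0
per-site changes: [3, 2, 2, 2]; total = 9

9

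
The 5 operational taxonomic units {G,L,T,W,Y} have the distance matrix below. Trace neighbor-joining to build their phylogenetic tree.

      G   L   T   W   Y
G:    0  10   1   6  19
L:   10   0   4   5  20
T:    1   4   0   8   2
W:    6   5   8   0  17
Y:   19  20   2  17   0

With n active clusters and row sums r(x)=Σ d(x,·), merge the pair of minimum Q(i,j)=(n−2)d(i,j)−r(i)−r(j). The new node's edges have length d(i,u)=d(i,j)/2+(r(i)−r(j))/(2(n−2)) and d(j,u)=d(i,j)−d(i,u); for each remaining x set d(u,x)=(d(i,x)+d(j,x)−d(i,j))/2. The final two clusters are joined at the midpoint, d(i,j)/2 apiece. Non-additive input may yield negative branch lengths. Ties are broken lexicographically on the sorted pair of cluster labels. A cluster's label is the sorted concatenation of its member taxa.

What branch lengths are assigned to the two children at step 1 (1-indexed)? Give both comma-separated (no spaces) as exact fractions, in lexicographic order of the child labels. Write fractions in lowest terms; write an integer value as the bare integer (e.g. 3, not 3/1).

-37/6,49/6

iteration 1: select T,Y (d=2, Q=-67); attach at lengths (-37/6, 49/6); label the merged cluster TY
  updated: d(G,TY)=9, d(L,TY)=11, d(TY,W)=23/2
iteration 2: select G,TY (d=9, Q=-77/2); attach at lengths (23/8, 49/8); label the merged cluster GTY
  updated: d(GTY,L)=6, d(GTY,W)=17/4
iteration 3: select GTY,L (d=6, Q=-61/4); attach at lengths (21/8, 27/8); label the merged cluster GLTY
  updated: d(GLTY,W)=13/8
iteration 4: select GLTY,W (d=13/8); attach at lengths (13/16, 13/16); label the merged cluster GLTWY
final tree: (((G:23/8,(T:-37/6,Y:49/6):49/8):21/8,L:27/8):13/16,W:13/16)
total length: 149/8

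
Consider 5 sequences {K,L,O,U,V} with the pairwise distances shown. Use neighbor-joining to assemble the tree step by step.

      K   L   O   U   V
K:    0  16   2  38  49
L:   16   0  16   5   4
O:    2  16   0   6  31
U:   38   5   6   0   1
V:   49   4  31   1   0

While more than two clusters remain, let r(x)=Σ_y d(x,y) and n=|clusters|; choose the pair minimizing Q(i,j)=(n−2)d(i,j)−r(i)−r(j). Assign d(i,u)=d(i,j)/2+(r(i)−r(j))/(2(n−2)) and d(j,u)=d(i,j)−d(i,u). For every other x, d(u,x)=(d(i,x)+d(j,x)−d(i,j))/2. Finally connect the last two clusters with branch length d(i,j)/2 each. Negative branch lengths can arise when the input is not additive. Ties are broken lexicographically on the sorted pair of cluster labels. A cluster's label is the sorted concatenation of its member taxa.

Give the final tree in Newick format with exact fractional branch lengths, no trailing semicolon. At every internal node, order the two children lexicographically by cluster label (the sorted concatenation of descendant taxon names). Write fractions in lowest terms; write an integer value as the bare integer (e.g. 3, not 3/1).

((((K:28/3,O:-22/3):81/4,L:-21/4):37/4,U:-15/4):19/8,V:19/8)

1. join K+O (d=2, Q=-154) ⇒ KO; edges |K|=28/3, |O|=-22/3
  updated: d(KO,L)=15, d(KO,U)=21, d(KO,V)=39
2. join KO+L (d=15, Q=-69) ⇒ KLO; edges |KO|=81/4, |L|=-21/4
  updated: d(KLO,U)=11/2, d(KLO,V)=14
3. join KLO+U (d=11/2, Q=-41/2) ⇒ KLOU; edges |KLO|=37/4, |U|=-15/4
  updated: d(KLOU,V)=19/4
4. join KLOU+V (d=19/4) ⇒ KLOUV; edges |KLOU|=19/8, |V|=19/8
final tree: ((((K:28/3,O:-22/3):81/4,L:-21/4):37/4,U:-15/4):19/8,V:19/8)
total length: 109/4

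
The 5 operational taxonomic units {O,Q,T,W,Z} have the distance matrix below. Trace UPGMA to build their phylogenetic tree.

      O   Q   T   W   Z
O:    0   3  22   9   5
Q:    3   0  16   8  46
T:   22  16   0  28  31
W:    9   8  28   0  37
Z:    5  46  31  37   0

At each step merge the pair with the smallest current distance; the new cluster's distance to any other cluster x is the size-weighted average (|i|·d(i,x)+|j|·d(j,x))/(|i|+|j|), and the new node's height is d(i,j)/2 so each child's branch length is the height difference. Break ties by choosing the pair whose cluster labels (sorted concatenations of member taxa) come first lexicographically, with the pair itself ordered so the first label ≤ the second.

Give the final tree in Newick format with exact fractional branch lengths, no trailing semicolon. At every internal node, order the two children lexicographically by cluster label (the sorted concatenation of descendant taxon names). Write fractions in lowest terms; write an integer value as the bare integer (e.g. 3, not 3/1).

((((O:3/2,Q:3/2):11/4,W:17/4):27/4,T:11):31/8,Z:119/8)

iteration 1: select O,Q (d=3); attach at lengths (3/2, 3/2); label the merged cluster OQ
  updated: d(OQ,T)=19, d(OQ,W)=17/2, d(OQ,Z)=51/2
iteration 2: select OQ,W (d=17/2); attach at lengths (11/4, 17/4); label the merged cluster OQW
  updated: d(OQW,T)=22, d(OQW,Z)=88/3
iteration 3: select OQW,T (d=22); attach at lengths (27/4, 11); label the merged cluster OQTW
  updated: d(OQTW,Z)=119/4
iteration 4: select OQTW,Z (d=119/4); attach at lengths (31/8, 119/8); label the merged cluster OQTWZ
final tree: ((((O:3/2,Q:3/2):11/4,W:17/4):27/4,T:11):31/8,Z:119/8)
total length: 93/2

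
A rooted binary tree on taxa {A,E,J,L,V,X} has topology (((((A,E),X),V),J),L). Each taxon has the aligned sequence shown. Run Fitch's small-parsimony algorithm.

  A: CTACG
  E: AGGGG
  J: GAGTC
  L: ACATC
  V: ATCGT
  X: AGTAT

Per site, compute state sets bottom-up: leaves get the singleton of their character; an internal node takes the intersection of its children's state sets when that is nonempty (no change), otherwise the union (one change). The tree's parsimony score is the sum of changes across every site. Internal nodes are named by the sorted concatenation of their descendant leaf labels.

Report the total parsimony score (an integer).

15

site 0, node AE: A={C} ∪ E={A} → {A,C} (+1)
site 0, node AEX: AE={A,C} ∩ X={A} → {A} (+0)
site 0, node AEVX: AEX={A} ∩ V={A} → {A} (+0)
site 0, node AEJVX: AEVX={A} ∪ J={G} → {A,G} (+1)
site 0, node AEJLVX: AEJVX={A,G} ∩ L={A} → {A} (+0)
site 1, node AE: A={T} ∪ E={G} → {G,T} (+1)
site 1, node AEX: AE={G,T} ∩ X={G} → {G} (+0)
site 1, node AEVX: AEX={G} ∪ V={T} → {G,T} (+1)
site 1, node AEJVX: AEVX={G,T} ∪ J={A} → {A,G,T} (+1)
site 1, node AEJLVX: AEJVX={A,G,T} ∪ L={C} → {A,C,G,T} (+1)
site 2, node AE: A={A} ∪ E={G} → {A,G} (+1)
site 2, node AEX: AE={A,G} ∪ X={T} → {A,G,T} (+1)
site 2, node AEVX: AEX={A,G,T} ∪ V={C} → {A,C,G,T} (+1)
site 2, node AEJVX: AEVX={A,C,G,T} ∩ J={G} → {G} (+0)
site 2, node AEJLVX: AEJVX={G} ∪ L={A} → {A,G} (+1)
site 3, node AE: A={C} ∪ E={G} → {C,G} (+1)
site 3, node AEX: AE={C,G} ∪ X={A} → {A,C,G} (+1)
site 3, node AEVX: AEX={A,C,G} ∩ V={G} → {G} (+0)
site 3, node AEJVX: AEVX={G} ∪ J={T} → {G,T} (+1)
site 3, node AEJLVX: AEJVX={G,T} ∩ L={T} → {T} (+0)
site 4, node AE: A={G} ∩ E={G} → {G} (+0)
site 4, node AEX: AE={G} ∪ X={T} → {G,T} (+1)
site 4, node AEVX: AEX={G,T} ∩ V={T} → {T} (+0)
site 4, node AEJVX: AEVX={T} ∪ J={C} → {C,T} (+1)
site 4, node AEJLVX: AEJVX={C,T} ∩ L={C} → {C} (+0)
per-site changes: [2, 4, 4, 3, 2]; total = 15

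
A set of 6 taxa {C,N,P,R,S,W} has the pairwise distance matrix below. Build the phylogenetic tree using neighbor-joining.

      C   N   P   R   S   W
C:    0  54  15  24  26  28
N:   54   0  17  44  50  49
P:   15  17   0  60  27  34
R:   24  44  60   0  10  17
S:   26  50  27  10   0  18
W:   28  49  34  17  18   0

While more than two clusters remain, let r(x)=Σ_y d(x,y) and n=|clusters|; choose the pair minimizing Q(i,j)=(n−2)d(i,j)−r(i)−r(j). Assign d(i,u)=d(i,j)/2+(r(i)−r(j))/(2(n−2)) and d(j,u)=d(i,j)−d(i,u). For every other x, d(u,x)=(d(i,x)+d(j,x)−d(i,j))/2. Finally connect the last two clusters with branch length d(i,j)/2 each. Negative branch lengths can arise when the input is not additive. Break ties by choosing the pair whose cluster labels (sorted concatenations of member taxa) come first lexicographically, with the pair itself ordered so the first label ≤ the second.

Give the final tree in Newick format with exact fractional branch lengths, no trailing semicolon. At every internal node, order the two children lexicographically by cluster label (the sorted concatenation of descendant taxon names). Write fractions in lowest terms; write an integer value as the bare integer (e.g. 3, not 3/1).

((((C:33/4,(N:129/8,P:7/8):71/4):143/16,W:137/16):63/16,R:99/16):61/32,S:61/32)

step 1: merge (N,P) at d=17, Q=-299; branch lengths N→129/8, P→7/8; new cluster NP
  updated: d(C,NP)=26, d(NP,R)=87/2, d(NP,S)=30, d(NP,W)=33
step 2: merge (C,NP) at d=26, Q=-317/2; branch lengths C→33/4, NP→71/4; new cluster CNP
  updated: d(CNP,R)=83/4, d(CNP,S)=15, d(CNP,W)=35/2
step 3: merge (CNP,W) at d=35/2, Q=-283/4; branch lengths CNP→143/16, W→137/16; new cluster CNPW
  updated: d(CNPW,R)=81/8, d(CNPW,S)=31/4
step 4: merge (CNPW,R) at d=81/8, Q=-223/8; branch lengths CNPW→63/16, R→99/16; new cluster CNPRW
  updated: d(CNPRW,S)=61/16
step 5: merge (CNPRW,S) at d=61/16; branch lengths CNPRW→61/32, S→61/32; new cluster CNPRSW
final tree: ((((C:33/4,(N:129/8,P:7/8):71/4):143/16,W:137/16):63/16,R:99/16):61/32,S:61/32)
total length: 1191/16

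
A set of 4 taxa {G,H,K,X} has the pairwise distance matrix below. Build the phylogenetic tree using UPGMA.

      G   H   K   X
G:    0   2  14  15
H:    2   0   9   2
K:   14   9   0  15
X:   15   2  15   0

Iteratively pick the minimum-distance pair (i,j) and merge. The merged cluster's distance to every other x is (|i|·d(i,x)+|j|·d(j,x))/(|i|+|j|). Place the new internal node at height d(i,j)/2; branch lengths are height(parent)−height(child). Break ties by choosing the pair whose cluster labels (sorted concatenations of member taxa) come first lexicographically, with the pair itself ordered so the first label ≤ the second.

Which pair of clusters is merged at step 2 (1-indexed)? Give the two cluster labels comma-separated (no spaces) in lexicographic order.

step 1: merge (G,H) at d=2; branch lengths G→1, H→1; new cluster GH
  updated: d(GH,K)=23/2, d(GH,X)=17/2
step 2: merge (GH,X) at d=17/2; branch lengths GH→13/4, X→17/4; new cluster GHX
  updated: d(GHX,K)=38/3
step 3: merge (GHX,K) at d=38/3; branch lengths GHX→25/12, K→19/3; new cluster GHKX
final tree: (((G:1,H:1):13/4,X:17/4):25/12,K:19/3)
total length: 215/12

GH,X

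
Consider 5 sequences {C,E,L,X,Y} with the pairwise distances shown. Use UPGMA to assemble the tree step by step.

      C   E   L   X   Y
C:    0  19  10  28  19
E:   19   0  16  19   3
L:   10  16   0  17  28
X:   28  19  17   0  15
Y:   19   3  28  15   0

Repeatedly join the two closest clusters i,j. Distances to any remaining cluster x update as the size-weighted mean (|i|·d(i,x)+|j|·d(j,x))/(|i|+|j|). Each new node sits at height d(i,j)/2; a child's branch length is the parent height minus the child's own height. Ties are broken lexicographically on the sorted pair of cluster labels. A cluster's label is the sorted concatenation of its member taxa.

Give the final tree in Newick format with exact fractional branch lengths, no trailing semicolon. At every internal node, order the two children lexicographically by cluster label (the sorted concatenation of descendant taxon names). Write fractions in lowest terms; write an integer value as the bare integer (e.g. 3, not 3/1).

step 1: merge (E,Y) at d=3; branch lengths E→3/2, Y→3/2; new cluster EY
  updated: d(C,EY)=19, d(EY,L)=22, d(EY,X)=17
step 2: merge (C,L) at d=10; branch lengths C→5, L→5; new cluster CL
  updated: d(CL,EY)=41/2, d(CL,X)=45/2
step 3: merge (EY,X) at d=17; branch lengths EY→7, X→17/2; new cluster EXY
  updated: d(CL,EXY)=127/6
step 4: merge (CL,EXY) at d=127/6; branch lengths CL→67/12, EXY→25/12; new cluster CELXY
final tree: ((C:5,L:5):67/12,((E:3/2,Y:3/2):7,X:17/2):25/12)
total length: 217/6

((C:5,L:5):67/12,((E:3/2,Y:3/2):7,X:17/2):25/12)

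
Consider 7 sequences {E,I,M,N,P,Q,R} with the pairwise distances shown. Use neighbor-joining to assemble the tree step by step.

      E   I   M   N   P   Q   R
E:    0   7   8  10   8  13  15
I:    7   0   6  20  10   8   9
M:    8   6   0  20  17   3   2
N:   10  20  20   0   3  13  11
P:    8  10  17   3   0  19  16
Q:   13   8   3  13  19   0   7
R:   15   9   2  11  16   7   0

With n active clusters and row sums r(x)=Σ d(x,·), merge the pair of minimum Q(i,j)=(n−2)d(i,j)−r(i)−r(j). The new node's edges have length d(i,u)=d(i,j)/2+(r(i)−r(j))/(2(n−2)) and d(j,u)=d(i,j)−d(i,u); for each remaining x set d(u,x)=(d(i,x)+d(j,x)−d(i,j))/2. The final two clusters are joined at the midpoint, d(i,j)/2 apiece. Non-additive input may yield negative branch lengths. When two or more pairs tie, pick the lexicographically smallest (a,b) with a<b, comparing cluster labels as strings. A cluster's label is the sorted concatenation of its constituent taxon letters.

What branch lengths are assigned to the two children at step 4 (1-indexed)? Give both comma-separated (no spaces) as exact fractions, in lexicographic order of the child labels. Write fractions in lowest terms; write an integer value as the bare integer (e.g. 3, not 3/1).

step 1: merge (N,P) at d=3, Q=-135; branch lengths N→19/10, P→11/10; new cluster NP
  updated: d(E,NP)=15/2, d(I,NP)=27/2, d(M,NP)=17, d(NP,Q)=29/2, d(NP,R)=12
step 2: merge (E,NP) at d=15/2, Q=-85; branch lengths E→2, NP→11/2; new cluster ENP
  updated: d(ENP,I)=13/2, d(ENP,M)=35/4, d(ENP,Q)=10, d(ENP,R)=39/4
step 3: merge (ENP,I) at d=13/2, Q=-45; branch lengths ENP→25/6, I→7/3; new cluster EINP
  updated: d(EINP,M)=33/8, d(EINP,Q)=23/4, d(EINP,R)=49/8
step 4: merge (EINP,Q) at d=23/4, Q=-81/4; branch lengths EINP→47/16, Q→45/16; new cluster EINPQ
  updated: d(EINPQ,M)=11/16, d(EINPQ,R)=59/16
step 5: merge (EINPQ,M) at d=11/16, Q=-51/8; branch lengths EINPQ→19/16, M→-1/2; new cluster EIMNPQ
  updated: d(EIMNPQ,R)=5/2
step 6: merge (EIMNPQ,R) at d=5/2; branch lengths EIMNPQ→5/4, R→5/4; new cluster EIMNPQR
final tree: (((((E:2,(N:19/10,P:11/10):11/2):25/6,I:7/3):47/16,Q:45/16):19/16,M:-1/2):5/4,R:5/4)
total length: 415/16

47/16,45/16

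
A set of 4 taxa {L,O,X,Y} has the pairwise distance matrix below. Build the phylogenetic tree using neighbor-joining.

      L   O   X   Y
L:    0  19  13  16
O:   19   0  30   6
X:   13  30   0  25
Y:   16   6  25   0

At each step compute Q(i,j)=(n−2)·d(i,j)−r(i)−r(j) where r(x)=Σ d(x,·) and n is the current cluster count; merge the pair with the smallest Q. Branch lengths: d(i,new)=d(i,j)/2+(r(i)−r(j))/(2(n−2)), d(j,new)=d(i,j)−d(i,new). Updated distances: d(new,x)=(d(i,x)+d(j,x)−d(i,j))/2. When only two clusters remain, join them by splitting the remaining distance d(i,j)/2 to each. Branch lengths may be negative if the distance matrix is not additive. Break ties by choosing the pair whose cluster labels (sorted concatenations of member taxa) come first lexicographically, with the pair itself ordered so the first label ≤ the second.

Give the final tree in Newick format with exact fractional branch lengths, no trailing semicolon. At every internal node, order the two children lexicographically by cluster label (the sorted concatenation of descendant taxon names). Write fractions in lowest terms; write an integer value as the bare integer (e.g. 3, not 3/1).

(((L:3/2,X:23/2):13,O:5):1/2,Y:1/2)

iteration 1: select L,X (d=13, Q=-90); attach at lengths (3/2, 23/2); label the merged cluster LX
  updated: d(LX,O)=18, d(LX,Y)=14
iteration 2: select LX,O (d=18, Q=-38); attach at lengths (13, 5); label the merged cluster LOX
  updated: d(LOX,Y)=1
iteration 3: select LOX,Y (d=1); attach at lengths (1/2, 1/2); label the merged cluster LOXY
final tree: (((L:3/2,X:23/2):13,O:5):1/2,Y:1/2)
total length: 32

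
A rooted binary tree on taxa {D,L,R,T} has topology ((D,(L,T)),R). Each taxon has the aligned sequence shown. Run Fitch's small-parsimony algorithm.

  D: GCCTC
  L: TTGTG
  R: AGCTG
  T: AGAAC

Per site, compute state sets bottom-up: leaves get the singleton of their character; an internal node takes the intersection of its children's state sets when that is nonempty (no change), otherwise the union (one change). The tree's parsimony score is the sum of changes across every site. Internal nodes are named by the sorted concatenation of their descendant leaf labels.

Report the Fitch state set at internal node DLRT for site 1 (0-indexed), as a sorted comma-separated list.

G

site 0, node LT: L={T} ∪ T={A} → {A,T} (+1)
site 0, node DLT: D={G} ∪ LT={A,T} → {A,G,T} (+1)
site 0, node DLRT: DLT={A,G,T} ∩ R={A} → {A} (+0)
site 1, node LT: L={T} ∪ T={G} → {G,T} (+1)
site 1, node DLT: D={C} ∪ LT={G,T} → {C,G,T} (+1)
site 1, node DLRT: DLT={C,G,T} ∩ R={G} → {G} (+0)
site 2, node LT: L={G} ∪ T={A} → {A,G} (+1)
site 2, node DLT: D={C} ∪ LT={A,G} → {A,C,G} (+1)
site 2, node DLRT: DLT={A,C,G} ∩ R={C} → {C} (+0)
site 3, node LT: L={T} ∪ T={A} → {A,T} (+1)
site 3, node DLT: D={T} ∩ LT={A,T} → {T} (+0)
site 3, node DLRT: DLT={T} ∩ R={T} → {T} (+0)
site 4, node LT: L={G} ∪ T={C} → {C,G} (+1)
site 4, node DLT: D={C} ∩ LT={C,G} → {C} (+0)
site 4, node DLRT: DLT={C} ∪ R={G} → {C,G} (+1)
per-site changes: [2, 2, 2, 1, 2]; total = 9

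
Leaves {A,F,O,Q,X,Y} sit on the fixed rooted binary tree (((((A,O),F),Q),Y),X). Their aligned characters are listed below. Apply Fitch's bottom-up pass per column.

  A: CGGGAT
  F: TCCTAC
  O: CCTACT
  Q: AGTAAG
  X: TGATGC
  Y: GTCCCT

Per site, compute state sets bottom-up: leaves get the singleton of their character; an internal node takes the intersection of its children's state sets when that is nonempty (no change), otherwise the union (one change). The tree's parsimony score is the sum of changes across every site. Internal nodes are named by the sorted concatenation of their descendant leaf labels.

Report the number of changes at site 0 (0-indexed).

3

[col 0] AO: children A:{C}, O:{C} ∩→ {C}; cost 0
[col 0] AFO: children AO:{C}, F:{T} ∪→ {C,T}; cost 1
[col 0] AFOQ: children AFO:{C,T}, Q:{A} ∪→ {A,C,T}; cost 1
[col 0] AFOQY: children AFOQ:{A,C,T}, Y:{G} ∪→ {A,C,G,T}; cost 1
[col 0] AFOQXY: children AFOQY:{A,C,G,T}, X:{T} ∩→ {T}; cost 0
[col 1] AO: children A:{G}, O:{C} ∪→ {C,G}; cost 1
[col 1] AFO: children AO:{C,G}, F:{C} ∩→ {C}; cost 0
[col 1] AFOQ: children AFO:{C}, Q:{G} ∪→ {C,G}; cost 1
[col 1] AFOQY: children AFOQ:{C,G}, Y:{T} ∪→ {C,G,T}; cost 1
[col 1] AFOQXY: children AFOQY:{C,G,T}, X:{G} ∩→ {G}; cost 0
[col 2] AO: children A:{G}, O:{T} ∪→ {G,T}; cost 1
[col 2] AFO: children AO:{G,T}, F:{C} ∪→ {C,G,T}; cost 1
[col 2] AFOQ: children AFO:{C,G,T}, Q:{T} ∩→ {T}; cost 0
[col 2] AFOQY: children AFOQ:{T}, Y:{C} ∪→ {C,T}; cost 1
[col 2] AFOQXY: children AFOQY:{C,T}, X:{A} ∪→ {A,C,T}; cost 1
[col 3] AO: children A:{G}, O:{A} ∪→ {A,G}; cost 1
[col 3] AFO: children AO:{A,G}, F:{T} ∪→ {A,G,T}; cost 1
[col 3] AFOQ: children AFO:{A,G,T}, Q:{A} ∩→ {A}; cost 0
[col 3] AFOQY: children AFOQ:{A}, Y:{C} ∪→ {A,C}; cost 1
[col 3] AFOQXY: children AFOQY:{A,C}, X:{T} ∪→ {A,C,T}; cost 1
[col 4] AO: children A:{A}, O:{C} ∪→ {A,C}; cost 1
[col 4] AFO: children AO:{A,C}, F:{A} ∩→ {A}; cost 0
[col 4] AFOQ: children AFO:{A}, Q:{A} ∩→ {A}; cost 0
[col 4] AFOQY: children AFOQ:{A}, Y:{C} ∪→ {A,C}; cost 1
[col 4] AFOQXY: children AFOQY:{A,C}, X:{G} ∪→ {A,C,G}; cost 1
[col 5] AO: children A:{T}, O:{T} ∩→ {T}; cost 0
[col 5] AFO: children AO:{T}, F:{C} ∪→ {C,T}; cost 1
[col 5] AFOQ: children AFO:{C,T}, Q:{G} ∪→ {C,G,T}; cost 1
[col 5] AFOQY: children AFOQ:{C,G,T}, Y:{T} ∩→ {T}; cost 0
[col 5] AFOQXY: children AFOQY:{T}, X:{C} ∪→ {C,T}; cost 1
per-site changes: [3, 3, 4, 4, 3, 3]; total = 20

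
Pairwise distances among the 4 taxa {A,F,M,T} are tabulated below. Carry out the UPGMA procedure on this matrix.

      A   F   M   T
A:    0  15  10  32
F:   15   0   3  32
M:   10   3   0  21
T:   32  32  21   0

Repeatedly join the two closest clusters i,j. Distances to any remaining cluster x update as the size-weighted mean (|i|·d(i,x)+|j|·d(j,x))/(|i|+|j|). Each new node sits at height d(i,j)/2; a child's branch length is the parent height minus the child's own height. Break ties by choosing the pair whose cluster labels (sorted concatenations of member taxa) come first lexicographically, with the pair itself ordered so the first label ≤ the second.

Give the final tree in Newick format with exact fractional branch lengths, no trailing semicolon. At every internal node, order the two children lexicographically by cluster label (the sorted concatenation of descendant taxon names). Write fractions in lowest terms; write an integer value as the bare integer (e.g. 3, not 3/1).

((A:25/4,(F:3/2,M:3/2):19/4):95/12,T:85/6)

step 1: merge (F,M) at d=3; branch lengths F→3/2, M→3/2; new cluster FM
  updated: d(A,FM)=25/2, d(FM,T)=53/2
step 2: merge (A,FM) at d=25/2; branch lengths A→25/4, FM→19/4; new cluster AFM
  updated: d(AFM,T)=85/3
step 3: merge (AFM,T) at d=85/3; branch lengths AFM→95/12, T→85/6; new cluster AFMT
final tree: ((A:25/4,(F:3/2,M:3/2):19/4):95/12,T:85/6)
total length: 433/12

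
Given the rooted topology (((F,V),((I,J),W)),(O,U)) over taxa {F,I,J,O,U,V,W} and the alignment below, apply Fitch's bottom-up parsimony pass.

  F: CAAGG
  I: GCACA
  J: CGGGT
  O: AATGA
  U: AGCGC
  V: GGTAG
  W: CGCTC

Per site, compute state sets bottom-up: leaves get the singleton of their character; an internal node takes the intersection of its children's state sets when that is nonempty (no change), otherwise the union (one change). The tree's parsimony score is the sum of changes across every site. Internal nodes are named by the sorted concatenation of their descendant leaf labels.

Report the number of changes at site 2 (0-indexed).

[col 0] FV: children F:{C}, V:{G} ∪→ {C,G}; cost 1
[col 0] IJ: children I:{G}, J:{C} ∪→ {C,G}; cost 1
[col 0] IJW: children IJ:{C,G}, W:{C} ∩→ {C}; cost 0
[col 0] FIJVW: children FV:{C,G}, IJW:{C} ∩→ {C}; cost 0
[col 0] OU: children O:{A}, U:{A} ∩→ {A}; cost 0
[col 0] FIJOUVW: children FIJVW:{C}, OU:{A} ∪→ {A,C}; cost 1
[col 1] FV: children F:{A}, V:{G} ∪→ {A,G}; cost 1
[col 1] IJ: children I:{C}, J:{G} ∪→ {C,G}; cost 1
[col 1] IJW: children IJ:{C,G}, W:{G} ∩→ {G}; cost 0
[col 1] FIJVW: children FV:{A,G}, IJW:{G} ∩→ {G}; cost 0
[col 1] OU: children O:{A}, U:{G} ∪→ {A,G}; cost 1
[col 1] FIJOUVW: children FIJVW:{G}, OU:{A,G} ∩→ {G}; cost 0
[col 2] FV: children F:{A}, V:{T} ∪→ {A,T}; cost 1
[col 2] IJ: children I:{A}, J:{G} ∪→ {A,G}; cost 1
[col 2] IJW: children IJ:{A,G}, W:{C} ∪→ {A,C,G}; cost 1
[col 2] FIJVW: children FV:{A,T}, IJW:{A,C,G} ∩→ {A}; cost 0
[col 2] OU: children O:{T}, U:{C} ∪→ {C,T}; cost 1
[col 2] FIJOUVW: children FIJVW:{A}, OU:{C,T} ∪→ {A,C,T}; cost 1
[col 3] FV: children F:{G}, V:{A} ∪→ {A,G}; cost 1
[col 3] IJ: children I:{C}, J:{G} ∪→ {C,G}; cost 1
[col 3] IJW: children IJ:{C,G}, W:{T} ∪→ {C,G,T}; cost 1
[col 3] FIJVW: children FV:{A,G}, IJW:{C,G,T} ∩→ {G}; cost 0
[col 3] OU: children O:{G}, U:{G} ∩→ {G}; cost 0
[col 3] FIJOUVW: children FIJVW:{G}, OU:{G} ∩→ {G}; cost 0
[col 4] FV: children F:{G}, V:{G} ∩→ {G}; cost 0
[col 4] IJ: children I:{A}, J:{T} ∪→ {A,T}; cost 1
[col 4] IJW: children IJ:{A,T}, W:{C} ∪→ {A,C,T}; cost 1
[col 4] FIJVW: children FV:{G}, IJW:{A,C,T} ∪→ {A,C,G,T}; cost 1
[col 4] OU: children O:{A}, U:{C} ∪→ {A,C}; cost 1
[col 4] FIJOUVW: children FIJVW:{A,C,G,T}, OU:{A,C} ∩→ {A,C}; cost 0
per-site changes: [3, 3, 5, 3, 4]; total = 18

5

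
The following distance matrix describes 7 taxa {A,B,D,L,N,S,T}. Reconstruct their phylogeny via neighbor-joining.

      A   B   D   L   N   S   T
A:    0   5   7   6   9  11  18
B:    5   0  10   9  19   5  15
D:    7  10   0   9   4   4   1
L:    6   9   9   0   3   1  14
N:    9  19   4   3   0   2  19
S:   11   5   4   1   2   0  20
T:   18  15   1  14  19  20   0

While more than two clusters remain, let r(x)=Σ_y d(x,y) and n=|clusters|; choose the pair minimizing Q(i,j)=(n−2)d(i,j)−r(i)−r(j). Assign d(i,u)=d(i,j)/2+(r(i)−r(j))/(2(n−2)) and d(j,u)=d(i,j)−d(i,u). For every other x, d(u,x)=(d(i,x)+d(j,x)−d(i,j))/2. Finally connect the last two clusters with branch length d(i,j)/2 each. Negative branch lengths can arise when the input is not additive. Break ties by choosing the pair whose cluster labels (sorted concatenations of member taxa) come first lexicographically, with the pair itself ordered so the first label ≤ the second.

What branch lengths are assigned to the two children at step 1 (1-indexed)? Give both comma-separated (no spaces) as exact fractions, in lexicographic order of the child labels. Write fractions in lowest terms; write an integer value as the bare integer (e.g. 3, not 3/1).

1. join D+T (d=1, Q=-117) ⇒ DT; edges |D|=-47/10, |T|=57/10
  updated: d(A,DT)=12, d(B,DT)=12, d(DT,L)=11, d(DT,N)=11, d(DT,S)=23/2
2. join A+B (d=5, Q=-73) ⇒ AB; edges |A|=13/8, |B|=27/8
  updated: d(AB,DT)=19/2, d(AB,L)=5, d(AB,N)=23/2, d(AB,S)=11/2
3. join AB+DT (d=19/2, Q=-46) ⇒ ABDT; edges |AB|=17/6, |DT|=20/3
  updated: d(ABDT,L)=13/4, d(ABDT,N)=13/2, d(ABDT,S)=15/4
4. join ABDT+L (d=13/4, Q=-57/4) ⇒ ABDLT; edges |ABDT|=51/16, |L|=1/16
  updated: d(ABDLT,N)=25/8, d(ABDLT,S)=3/4
5. join ABDLT+N (d=25/8, Q=-47/8) ⇒ ABDLNT; edges |ABDLT|=15/16, |N|=35/16
  updated: d(ABDLNT,S)=-3/16
6. join ABDLNT+S (d=-3/16) ⇒ ABDLNST; edges |ABDLNT|=-3/32, |S|=-3/32
final tree: (((((A:13/8,B:27/8):17/6,(D:-47/10,T:57/10):20/3):51/16,L:1/16):15/16,N:35/16):-3/32,S:-3/32)
total length: 347/16

-47/10,57/10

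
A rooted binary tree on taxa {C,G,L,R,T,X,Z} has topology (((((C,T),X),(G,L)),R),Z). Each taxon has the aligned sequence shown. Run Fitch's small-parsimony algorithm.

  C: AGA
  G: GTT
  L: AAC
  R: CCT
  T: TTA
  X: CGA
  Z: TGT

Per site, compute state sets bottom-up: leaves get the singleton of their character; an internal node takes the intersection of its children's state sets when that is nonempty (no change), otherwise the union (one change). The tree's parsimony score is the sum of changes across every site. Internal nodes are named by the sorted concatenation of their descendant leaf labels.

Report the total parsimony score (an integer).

CT@0: {A} ∪ {T} = {A,T} (union, +1)
CTX@0: {A,T} ∪ {C} = {A,C,T} (union, +1)
GL@0: {G} ∪ {A} = {A,G} (union, +1)
CGLTX@0: {A,C,T} ∩ {A,G} = {A} (intersection, +0)
CGLRTX@0: {A} ∪ {C} = {A,C} (union, +1)
CGLRTXZ@0: {A,C} ∪ {T} = {A,C,T} (union, +1)
CT@1: {G} ∪ {T} = {G,T} (union, +1)
CTX@1: {G,T} ∩ {G} = {G} (intersection, +0)
GL@1: {T} ∪ {A} = {A,T} (union, +1)
CGLTX@1: {G} ∪ {A,T} = {A,G,T} (union, +1)
CGLRTX@1: {A,G,T} ∪ {C} = {A,C,G,T} (union, +1)
CGLRTXZ@1: {A,C,G,T} ∩ {G} = {G} (intersection, +0)
CT@2: {A} ∩ {A} = {A} (intersection, +0)
CTX@2: {A} ∩ {A} = {A} (intersection, +0)
GL@2: {T} ∪ {C} = {C,T} (union, +1)
CGLTX@2: {A} ∪ {C,T} = {A,C,T} (union, +1)
CGLRTX@2: {A,C,T} ∩ {T} = {T} (intersection, +0)
CGLRTXZ@2: {T} ∩ {T} = {T} (intersection, +0)
per-site changes: [5, 4, 2]; total = 11

11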